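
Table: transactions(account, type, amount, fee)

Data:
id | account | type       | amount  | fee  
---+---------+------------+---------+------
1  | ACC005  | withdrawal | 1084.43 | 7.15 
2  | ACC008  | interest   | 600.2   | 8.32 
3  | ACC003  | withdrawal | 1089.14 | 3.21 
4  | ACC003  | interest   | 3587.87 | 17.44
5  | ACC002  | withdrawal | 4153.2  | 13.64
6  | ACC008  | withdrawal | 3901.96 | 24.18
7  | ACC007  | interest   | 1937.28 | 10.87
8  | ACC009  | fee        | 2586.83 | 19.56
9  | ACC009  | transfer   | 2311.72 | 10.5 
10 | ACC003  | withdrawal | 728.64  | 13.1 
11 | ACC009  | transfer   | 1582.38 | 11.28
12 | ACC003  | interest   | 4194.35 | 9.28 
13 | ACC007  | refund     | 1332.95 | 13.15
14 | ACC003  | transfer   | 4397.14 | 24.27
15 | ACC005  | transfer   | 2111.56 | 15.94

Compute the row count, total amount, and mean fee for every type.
SELECT type,
       COUNT(*) as cnt,
       SUM(amount) as total_amount,
       AVG(fee) as avg_fee
FROM transactions
GROUP BY type

Result:
  fee: 1 records, 2586.83 total amount, 19.56 avg fee
  interest: 4 records, 10319.70 total amount, 11.48 avg fee
  refund: 1 records, 1332.95 total amount, 13.15 avg fee
  transfer: 4 records, 10402.80 total amount, 15.50 avg fee
  withdrawal: 5 records, 10957.37 total amount, 12.26 avg fee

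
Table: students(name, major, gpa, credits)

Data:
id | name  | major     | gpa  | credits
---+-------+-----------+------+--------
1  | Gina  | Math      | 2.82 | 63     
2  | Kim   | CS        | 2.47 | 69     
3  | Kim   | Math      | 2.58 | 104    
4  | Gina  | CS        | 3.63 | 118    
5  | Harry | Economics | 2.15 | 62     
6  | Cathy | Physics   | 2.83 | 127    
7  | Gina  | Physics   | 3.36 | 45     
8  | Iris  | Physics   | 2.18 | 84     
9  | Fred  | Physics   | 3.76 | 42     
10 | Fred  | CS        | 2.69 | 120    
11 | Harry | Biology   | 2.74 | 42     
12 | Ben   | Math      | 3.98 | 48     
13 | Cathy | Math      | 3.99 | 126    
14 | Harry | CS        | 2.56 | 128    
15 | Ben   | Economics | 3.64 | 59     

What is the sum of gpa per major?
SELECT major, SUM(gpa) as result
FROM students
GROUP BY major

Result:
  Biology: 2.74
  CS: 11.35
  Economics: 5.79
  Math: 13.37
  Physics: 12.13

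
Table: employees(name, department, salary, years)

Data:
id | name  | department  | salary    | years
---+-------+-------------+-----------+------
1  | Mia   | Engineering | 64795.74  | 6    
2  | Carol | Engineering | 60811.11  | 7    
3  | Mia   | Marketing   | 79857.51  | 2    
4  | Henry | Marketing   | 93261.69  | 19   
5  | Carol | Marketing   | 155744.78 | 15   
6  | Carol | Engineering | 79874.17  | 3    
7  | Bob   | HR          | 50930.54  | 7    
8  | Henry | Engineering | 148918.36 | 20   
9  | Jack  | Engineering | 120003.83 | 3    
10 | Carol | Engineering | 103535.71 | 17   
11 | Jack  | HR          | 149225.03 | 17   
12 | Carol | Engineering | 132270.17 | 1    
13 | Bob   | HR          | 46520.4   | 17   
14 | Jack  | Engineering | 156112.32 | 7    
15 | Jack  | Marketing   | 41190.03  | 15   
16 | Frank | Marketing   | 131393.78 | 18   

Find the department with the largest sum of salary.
SELECT department, SUM(salary) as val
FROM employees
GROUP BY department
ORDER BY val DESC
LIMIT 1

Result: Engineering with sum(salary) = 866321.41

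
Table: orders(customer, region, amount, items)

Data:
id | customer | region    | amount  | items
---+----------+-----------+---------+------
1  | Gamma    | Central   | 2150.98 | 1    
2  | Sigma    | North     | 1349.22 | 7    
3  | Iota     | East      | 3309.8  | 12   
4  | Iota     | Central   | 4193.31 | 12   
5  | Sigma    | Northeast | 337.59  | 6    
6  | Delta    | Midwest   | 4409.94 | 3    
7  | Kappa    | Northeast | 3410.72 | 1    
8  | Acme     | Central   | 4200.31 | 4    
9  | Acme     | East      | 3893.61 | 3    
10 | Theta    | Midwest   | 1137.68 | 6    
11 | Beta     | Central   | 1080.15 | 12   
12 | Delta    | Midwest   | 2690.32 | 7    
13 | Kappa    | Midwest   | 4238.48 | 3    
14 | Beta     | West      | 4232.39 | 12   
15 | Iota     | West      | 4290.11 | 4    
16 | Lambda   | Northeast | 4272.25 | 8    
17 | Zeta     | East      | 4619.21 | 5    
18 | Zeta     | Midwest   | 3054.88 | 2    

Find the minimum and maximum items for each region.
SELECT region, MIN(items), MAX(items)
FROM orders
GROUP BY region

Result:
  Central: min=1, max=12
  East: min=3, max=12
  Midwest: min=2, max=7
  North: min=7, max=7
  Northeast: min=1, max=8
  West: min=4, max=12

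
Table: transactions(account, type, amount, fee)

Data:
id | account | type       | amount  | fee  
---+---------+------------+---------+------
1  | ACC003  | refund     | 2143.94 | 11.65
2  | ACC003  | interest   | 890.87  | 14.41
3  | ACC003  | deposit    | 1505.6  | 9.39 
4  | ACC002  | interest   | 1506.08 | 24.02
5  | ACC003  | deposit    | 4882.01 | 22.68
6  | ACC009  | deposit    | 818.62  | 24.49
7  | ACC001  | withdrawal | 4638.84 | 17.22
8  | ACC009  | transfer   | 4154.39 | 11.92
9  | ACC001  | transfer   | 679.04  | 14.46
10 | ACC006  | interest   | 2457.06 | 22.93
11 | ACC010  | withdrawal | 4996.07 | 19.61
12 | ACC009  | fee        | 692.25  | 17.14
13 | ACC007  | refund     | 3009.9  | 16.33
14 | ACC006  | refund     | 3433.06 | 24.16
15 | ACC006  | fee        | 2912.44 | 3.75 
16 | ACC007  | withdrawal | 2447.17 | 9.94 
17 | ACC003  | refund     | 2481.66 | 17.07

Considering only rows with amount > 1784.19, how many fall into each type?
SELECT type, COUNT(*)
FROM transactions
WHERE amount > 1784.19
GROUP BY type

Note: WHERE filters rows before grouping.

Result:
  deposit: 1
  fee: 1
  interest: 1
  refund: 4
  transfer: 1
  withdrawal: 3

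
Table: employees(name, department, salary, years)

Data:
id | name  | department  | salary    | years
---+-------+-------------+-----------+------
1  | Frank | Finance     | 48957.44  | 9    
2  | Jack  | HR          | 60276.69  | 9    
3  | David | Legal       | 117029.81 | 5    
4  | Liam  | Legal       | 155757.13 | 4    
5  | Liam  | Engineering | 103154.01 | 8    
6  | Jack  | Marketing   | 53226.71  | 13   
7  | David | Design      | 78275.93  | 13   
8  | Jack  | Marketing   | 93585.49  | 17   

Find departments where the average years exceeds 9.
SELECT department, AVG(years)
FROM employees
GROUP BY department
HAVING AVG(years) > 9

Result:
  Design: avg=13.00
  Marketing: avg=15.00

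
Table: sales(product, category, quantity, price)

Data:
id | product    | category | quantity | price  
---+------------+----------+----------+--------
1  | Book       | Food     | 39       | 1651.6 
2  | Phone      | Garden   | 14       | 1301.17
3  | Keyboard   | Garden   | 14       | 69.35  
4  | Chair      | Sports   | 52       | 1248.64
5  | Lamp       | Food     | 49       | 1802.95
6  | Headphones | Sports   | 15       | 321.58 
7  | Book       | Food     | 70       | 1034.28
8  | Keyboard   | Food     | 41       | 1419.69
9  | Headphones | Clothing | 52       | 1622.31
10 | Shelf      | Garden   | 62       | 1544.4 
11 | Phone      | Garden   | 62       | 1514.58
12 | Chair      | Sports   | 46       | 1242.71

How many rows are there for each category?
SELECT category, COUNT(*) as count
FROM sales
GROUP BY category

Result:
  Clothing: 1
  Food: 4
  Garden: 4
  Sports: 3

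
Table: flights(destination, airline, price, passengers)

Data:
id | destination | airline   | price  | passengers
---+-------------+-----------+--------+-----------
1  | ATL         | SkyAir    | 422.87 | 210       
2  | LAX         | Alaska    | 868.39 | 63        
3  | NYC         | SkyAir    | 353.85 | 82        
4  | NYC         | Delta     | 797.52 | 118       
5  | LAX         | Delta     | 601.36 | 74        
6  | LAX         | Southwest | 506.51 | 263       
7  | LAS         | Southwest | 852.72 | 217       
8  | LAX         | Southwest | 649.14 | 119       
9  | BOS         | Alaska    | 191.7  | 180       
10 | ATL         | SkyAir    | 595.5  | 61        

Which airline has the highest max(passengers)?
SELECT airline, MAX(passengers) as val
FROM flights
GROUP BY airline
ORDER BY val DESC
LIMIT 1

Result: Southwest with max(passengers) = 263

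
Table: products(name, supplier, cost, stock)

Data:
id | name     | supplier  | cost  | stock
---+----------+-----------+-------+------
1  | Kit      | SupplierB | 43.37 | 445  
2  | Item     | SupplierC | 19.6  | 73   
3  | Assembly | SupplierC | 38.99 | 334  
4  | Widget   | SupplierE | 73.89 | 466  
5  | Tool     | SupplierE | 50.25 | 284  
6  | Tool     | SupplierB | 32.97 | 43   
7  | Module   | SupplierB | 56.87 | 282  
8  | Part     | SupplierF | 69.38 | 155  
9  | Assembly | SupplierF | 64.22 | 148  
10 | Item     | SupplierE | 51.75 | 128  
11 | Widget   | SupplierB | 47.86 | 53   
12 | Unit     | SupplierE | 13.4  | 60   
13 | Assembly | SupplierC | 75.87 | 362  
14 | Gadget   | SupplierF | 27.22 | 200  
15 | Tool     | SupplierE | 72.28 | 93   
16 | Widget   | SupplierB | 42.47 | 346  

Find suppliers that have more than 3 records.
SELECT supplier, COUNT(*) as cnt
FROM products
GROUP BY supplier
HAVING COUNT(*) > 3

Result:
  SupplierB: 5
  SupplierE: 5

Note: HAVING filters groups after aggregation, WHERE filters rows before.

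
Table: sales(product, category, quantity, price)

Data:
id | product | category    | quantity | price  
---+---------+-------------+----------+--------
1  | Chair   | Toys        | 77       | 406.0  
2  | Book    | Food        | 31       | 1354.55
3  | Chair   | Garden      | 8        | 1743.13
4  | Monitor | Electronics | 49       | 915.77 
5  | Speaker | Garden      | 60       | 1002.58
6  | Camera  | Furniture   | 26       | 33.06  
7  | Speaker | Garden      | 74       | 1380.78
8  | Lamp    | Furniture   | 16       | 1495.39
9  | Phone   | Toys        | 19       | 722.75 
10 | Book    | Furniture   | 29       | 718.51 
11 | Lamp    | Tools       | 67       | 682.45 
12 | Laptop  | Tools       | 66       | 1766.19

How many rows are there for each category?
SELECT category, COUNT(*) as count
FROM sales
GROUP BY category

Result:
  Electronics: 1
  Food: 1
  Furniture: 3
  Garden: 3
  Tools: 2
  Toys: 2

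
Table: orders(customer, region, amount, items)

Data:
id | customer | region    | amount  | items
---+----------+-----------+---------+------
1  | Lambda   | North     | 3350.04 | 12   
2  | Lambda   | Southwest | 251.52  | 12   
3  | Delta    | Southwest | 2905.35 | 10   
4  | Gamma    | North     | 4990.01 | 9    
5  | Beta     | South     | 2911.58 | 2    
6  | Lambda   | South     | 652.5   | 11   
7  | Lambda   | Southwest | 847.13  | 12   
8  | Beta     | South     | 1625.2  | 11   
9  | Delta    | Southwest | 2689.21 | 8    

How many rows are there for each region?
SELECT region, COUNT(*) as count
FROM orders
GROUP BY region

Result:
  North: 2
  South: 3
  Southwest: 4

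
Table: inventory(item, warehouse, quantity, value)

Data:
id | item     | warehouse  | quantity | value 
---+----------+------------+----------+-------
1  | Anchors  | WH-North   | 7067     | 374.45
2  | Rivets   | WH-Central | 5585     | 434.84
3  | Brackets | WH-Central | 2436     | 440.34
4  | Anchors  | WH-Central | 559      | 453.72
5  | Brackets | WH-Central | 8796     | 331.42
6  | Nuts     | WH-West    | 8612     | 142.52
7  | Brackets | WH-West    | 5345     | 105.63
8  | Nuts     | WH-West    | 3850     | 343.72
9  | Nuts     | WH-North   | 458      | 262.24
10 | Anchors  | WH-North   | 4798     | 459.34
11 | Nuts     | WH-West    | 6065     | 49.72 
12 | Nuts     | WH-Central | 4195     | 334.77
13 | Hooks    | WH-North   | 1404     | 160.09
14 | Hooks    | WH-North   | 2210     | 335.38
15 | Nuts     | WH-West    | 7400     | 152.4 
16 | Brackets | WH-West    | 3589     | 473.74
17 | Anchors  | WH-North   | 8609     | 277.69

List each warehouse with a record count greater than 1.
SELECT warehouse, COUNT(*) as cnt
FROM inventory
GROUP BY warehouse
HAVING COUNT(*) > 1

Result:
  WH-Central: 5
  WH-North: 6
  WH-West: 6

Note: HAVING filters groups after aggregation, WHERE filters rows before.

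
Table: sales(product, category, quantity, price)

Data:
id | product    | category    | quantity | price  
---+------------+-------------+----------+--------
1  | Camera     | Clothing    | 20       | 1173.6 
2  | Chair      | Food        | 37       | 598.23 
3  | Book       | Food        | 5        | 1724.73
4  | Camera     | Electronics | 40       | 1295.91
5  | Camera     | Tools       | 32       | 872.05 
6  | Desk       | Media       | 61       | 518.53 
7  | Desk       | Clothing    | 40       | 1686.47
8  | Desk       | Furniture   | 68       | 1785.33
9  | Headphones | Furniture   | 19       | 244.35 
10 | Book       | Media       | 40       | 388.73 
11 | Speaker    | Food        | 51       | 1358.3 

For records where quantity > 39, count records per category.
SELECT category, COUNT(*)
FROM sales
WHERE quantity > 39
GROUP BY category

Note: WHERE filters rows before grouping.

Result:
  Clothing: 1
  Electronics: 1
  Food: 1
  Furniture: 1
  Media: 2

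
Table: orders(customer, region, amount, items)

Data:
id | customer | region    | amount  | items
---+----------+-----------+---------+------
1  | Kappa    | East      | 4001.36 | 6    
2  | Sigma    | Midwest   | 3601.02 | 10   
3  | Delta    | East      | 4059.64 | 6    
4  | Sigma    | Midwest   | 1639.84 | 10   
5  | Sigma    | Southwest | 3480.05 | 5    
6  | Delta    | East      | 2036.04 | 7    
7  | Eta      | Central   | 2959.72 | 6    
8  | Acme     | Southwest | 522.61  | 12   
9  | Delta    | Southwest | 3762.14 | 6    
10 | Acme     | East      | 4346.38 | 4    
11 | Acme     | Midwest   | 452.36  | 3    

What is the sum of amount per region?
SELECT region, SUM(amount) as result
FROM orders
GROUP BY region

Result:
  Central: 2959.72
  East: 14443.42
  Midwest: 5693.22
  Southwest: 7764.80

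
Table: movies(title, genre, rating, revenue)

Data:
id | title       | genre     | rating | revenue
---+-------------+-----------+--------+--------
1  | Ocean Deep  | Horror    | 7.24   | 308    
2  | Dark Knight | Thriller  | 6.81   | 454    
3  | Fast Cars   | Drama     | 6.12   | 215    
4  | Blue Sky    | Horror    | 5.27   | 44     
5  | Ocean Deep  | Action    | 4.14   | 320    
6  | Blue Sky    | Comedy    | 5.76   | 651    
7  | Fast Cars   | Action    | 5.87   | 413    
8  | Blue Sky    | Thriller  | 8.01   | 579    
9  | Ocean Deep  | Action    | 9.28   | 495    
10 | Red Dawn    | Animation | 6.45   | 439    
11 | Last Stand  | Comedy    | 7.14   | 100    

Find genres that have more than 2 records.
SELECT genre, COUNT(*) as cnt
FROM movies
GROUP BY genre
HAVING COUNT(*) > 2

Result:
  Action: 3

Note: HAVING filters groups after aggregation, WHERE filters rows before.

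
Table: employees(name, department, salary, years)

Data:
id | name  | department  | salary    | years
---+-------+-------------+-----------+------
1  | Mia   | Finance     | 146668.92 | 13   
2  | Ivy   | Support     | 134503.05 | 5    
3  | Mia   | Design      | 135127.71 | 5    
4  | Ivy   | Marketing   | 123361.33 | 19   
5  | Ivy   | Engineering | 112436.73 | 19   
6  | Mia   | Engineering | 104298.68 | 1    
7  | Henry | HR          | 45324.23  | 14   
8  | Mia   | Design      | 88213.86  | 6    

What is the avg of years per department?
SELECT department, AVG(years) as result
FROM employees
GROUP BY department

Result:
  Design: 5.50
  Engineering: 10.00
  Finance: 13.00
  HR: 14.00
  Marketing: 19.00
  Support: 5.00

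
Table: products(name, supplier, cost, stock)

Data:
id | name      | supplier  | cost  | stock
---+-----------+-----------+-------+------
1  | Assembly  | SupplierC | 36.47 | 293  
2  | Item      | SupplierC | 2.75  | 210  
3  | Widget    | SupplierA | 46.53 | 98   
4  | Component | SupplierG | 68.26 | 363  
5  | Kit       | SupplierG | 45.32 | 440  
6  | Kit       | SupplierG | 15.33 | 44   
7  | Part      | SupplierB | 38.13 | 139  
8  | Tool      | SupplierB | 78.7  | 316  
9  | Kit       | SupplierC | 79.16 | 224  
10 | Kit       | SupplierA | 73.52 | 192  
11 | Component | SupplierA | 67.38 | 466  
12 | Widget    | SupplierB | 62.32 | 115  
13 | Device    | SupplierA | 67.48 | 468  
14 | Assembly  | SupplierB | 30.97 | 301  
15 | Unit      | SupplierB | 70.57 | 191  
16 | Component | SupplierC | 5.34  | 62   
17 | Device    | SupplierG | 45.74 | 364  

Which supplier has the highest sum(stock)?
SELECT supplier, SUM(stock) as val
FROM products
GROUP BY supplier
ORDER BY val DESC
LIMIT 1

Result: SupplierA with sum(stock) = 1224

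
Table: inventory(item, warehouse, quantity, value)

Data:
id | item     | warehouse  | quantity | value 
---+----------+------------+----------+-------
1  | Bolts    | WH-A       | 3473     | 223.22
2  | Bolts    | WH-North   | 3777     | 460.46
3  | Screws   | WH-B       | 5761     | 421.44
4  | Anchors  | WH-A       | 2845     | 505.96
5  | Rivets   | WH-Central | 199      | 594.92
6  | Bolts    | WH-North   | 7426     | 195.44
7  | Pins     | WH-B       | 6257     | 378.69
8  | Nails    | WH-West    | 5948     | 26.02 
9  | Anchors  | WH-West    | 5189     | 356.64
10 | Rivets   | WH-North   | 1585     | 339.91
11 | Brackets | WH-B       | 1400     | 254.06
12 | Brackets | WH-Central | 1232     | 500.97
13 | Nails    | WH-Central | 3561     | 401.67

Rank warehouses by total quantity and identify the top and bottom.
SELECT warehouse, SUM(quantity)
FROM inventory
GROUP BY warehouse
ORDER BY SUM(quantity)

All groups:
  WH-Central: 4992
  WH-A: 6318
  WH-West: 11137
  WH-North: 12788
  WH-B: 13418

Highest: WH-B (13418)
Lowest: WH-Central (4992)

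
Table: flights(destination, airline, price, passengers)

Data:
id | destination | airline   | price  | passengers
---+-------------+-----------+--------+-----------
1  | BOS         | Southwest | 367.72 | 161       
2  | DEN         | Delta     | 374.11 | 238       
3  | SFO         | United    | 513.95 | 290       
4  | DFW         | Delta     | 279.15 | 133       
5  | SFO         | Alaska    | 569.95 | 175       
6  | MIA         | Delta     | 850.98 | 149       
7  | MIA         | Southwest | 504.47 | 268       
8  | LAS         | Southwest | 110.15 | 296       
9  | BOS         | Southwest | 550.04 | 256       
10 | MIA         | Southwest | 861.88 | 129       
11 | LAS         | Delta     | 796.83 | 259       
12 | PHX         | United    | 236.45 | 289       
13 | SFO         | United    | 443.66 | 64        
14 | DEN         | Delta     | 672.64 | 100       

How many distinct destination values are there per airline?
SELECT airline, COUNT(DISTINCT destination)
FROM flights
GROUP BY airline

Result:
  Alaska: 1 distinct
  Delta: 4 distinct
  Southwest: 3 distinct
  United: 2 distinct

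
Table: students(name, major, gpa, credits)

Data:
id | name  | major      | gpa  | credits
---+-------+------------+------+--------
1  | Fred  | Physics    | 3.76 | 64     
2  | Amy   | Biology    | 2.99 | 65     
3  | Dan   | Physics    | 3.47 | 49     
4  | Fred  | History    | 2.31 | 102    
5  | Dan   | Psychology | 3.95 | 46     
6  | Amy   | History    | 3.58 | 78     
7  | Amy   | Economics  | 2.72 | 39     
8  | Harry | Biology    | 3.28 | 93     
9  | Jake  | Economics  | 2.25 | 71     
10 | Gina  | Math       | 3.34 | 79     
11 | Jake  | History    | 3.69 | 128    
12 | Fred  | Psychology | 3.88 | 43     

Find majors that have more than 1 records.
SELECT major, COUNT(*) as cnt
FROM students
GROUP BY major
HAVING COUNT(*) > 1

Result:
  Biology: 2
  Economics: 2
  History: 3
  Physics: 2
  Psychology: 2

Note: HAVING filters groups after aggregation, WHERE filters rows before.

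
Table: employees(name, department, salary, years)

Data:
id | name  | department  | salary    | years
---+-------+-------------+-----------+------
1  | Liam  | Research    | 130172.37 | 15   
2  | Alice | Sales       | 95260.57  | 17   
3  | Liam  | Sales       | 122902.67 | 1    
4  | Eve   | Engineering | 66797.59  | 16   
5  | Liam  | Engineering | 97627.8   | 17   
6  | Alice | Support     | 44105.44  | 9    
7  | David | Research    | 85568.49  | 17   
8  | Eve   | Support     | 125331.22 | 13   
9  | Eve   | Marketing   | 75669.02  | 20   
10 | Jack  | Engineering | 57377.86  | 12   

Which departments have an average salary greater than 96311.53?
SELECT department, AVG(salary)
FROM employees
GROUP BY department
HAVING AVG(salary) > 96311.53

Result:
  Research: avg=107870.43
  Sales: avg=109081.62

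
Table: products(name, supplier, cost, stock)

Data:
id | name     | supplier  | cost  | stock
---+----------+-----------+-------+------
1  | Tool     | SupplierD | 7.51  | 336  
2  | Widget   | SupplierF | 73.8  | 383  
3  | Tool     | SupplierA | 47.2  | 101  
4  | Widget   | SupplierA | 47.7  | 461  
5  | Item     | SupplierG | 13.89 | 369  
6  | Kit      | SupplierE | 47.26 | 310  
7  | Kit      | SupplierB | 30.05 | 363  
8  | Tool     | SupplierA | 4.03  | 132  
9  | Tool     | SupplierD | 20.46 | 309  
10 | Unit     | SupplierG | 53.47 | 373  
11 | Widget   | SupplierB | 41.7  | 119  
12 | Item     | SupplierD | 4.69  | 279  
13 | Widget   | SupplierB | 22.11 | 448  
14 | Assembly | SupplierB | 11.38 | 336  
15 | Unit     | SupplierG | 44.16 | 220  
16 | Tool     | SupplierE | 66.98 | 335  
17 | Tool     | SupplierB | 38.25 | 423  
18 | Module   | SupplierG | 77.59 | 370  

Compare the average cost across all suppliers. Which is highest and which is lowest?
SELECT supplier, AVG(cost)
FROM products
GROUP BY supplier
ORDER BY AVG(cost)

All groups:
  SupplierD: 10.89
  SupplierB: 28.70
  SupplierA: 32.98
  SupplierG: 47.28
  SupplierE: 57.12
  SupplierF: 73.80

Highest: SupplierF (73.80)
Lowest: SupplierD (10.89)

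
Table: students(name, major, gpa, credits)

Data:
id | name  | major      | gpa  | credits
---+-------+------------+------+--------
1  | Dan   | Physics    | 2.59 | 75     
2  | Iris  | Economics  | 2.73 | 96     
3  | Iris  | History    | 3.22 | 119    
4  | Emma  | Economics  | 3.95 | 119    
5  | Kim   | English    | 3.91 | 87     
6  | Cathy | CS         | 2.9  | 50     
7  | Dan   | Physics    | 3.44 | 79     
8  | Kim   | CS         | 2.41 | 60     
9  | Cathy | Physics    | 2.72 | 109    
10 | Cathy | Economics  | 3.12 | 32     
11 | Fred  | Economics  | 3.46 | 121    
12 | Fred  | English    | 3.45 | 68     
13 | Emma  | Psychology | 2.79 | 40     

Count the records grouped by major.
SELECT major, COUNT(*) as count
FROM students
GROUP BY major

Result:
  CS: 2
  Economics: 4
  English: 2
  History: 1
  Physics: 3
  Psychology: 1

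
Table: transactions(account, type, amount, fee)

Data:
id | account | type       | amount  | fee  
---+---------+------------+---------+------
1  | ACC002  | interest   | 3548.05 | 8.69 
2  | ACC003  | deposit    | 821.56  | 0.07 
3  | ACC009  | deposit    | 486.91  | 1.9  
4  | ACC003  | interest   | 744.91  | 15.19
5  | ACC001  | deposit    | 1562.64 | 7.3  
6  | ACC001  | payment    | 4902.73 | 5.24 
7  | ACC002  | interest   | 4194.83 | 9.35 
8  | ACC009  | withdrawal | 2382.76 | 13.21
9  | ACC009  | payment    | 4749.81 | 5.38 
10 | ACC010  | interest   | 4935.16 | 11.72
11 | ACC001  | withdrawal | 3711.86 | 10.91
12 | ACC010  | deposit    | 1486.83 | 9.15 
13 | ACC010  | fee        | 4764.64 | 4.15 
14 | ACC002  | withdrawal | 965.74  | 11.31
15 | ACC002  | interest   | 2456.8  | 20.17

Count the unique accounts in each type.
SELECT type, COUNT(DISTINCT account)
FROM transactions
GROUP BY type

Result:
  deposit: 4 distinct
  fee: 1 distinct
  interest: 3 distinct
  payment: 2 distinct
  withdrawal: 3 distinct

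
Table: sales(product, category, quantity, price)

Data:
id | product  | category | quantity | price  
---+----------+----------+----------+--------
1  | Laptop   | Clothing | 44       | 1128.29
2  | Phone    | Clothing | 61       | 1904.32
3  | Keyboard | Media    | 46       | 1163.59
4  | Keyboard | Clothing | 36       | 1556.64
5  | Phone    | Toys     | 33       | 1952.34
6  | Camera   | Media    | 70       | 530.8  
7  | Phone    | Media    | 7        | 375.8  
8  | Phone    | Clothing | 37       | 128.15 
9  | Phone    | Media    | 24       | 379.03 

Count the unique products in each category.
SELECT category, COUNT(DISTINCT product)
FROM sales
GROUP BY category

Result:
  Clothing: 3 distinct
  Media: 3 distinct
  Toys: 1 distinct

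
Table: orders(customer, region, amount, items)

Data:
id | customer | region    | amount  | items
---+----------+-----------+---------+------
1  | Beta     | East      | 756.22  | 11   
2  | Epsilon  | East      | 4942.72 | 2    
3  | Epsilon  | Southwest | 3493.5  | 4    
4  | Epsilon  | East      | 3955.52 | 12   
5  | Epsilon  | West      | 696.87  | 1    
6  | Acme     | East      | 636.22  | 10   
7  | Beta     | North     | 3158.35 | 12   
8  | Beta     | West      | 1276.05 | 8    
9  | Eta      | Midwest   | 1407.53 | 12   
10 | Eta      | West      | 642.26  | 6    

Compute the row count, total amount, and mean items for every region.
SELECT region,
       COUNT(*) as cnt,
       SUM(amount) as total_amount,
       AVG(items) as avg_items
FROM orders
GROUP BY region

Result:
  East: 4 records, 10290.68 total amount, 8.75 avg items
  Midwest: 1 records, 1407.53 total amount, 12.00 avg items
  North: 1 records, 3158.35 total amount, 12.00 avg items
  Southwest: 1 records, 3493.50 total amount, 4.00 avg items
  West: 3 records, 2615.18 total amount, 5.00 avg items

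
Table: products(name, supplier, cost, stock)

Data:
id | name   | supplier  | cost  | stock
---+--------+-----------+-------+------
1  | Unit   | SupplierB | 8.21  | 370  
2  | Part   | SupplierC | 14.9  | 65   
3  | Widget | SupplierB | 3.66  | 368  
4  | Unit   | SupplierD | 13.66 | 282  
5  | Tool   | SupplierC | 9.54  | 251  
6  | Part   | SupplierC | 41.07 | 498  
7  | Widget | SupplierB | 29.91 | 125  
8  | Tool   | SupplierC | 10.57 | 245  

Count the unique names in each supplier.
SELECT supplier, COUNT(DISTINCT name)
FROM products
GROUP BY supplier

Result:
  SupplierB: 2 distinct
  SupplierC: 2 distinct
  SupplierD: 1 distinct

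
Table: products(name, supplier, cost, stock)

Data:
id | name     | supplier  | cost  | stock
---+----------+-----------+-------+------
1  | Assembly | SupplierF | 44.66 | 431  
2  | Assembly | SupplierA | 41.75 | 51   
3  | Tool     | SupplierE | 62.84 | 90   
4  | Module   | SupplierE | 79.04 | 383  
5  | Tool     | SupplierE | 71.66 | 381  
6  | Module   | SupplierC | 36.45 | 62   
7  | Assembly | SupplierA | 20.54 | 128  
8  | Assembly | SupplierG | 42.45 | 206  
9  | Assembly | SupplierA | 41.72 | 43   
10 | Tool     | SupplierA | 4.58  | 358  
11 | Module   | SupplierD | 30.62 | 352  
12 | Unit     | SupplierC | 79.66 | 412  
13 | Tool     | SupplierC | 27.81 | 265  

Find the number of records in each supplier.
SELECT supplier, COUNT(*) as count
FROM products
GROUP BY supplier

Result:
  SupplierA: 4
  SupplierC: 3
  SupplierD: 1
  SupplierE: 3
  SupplierF: 1
  SupplierG: 1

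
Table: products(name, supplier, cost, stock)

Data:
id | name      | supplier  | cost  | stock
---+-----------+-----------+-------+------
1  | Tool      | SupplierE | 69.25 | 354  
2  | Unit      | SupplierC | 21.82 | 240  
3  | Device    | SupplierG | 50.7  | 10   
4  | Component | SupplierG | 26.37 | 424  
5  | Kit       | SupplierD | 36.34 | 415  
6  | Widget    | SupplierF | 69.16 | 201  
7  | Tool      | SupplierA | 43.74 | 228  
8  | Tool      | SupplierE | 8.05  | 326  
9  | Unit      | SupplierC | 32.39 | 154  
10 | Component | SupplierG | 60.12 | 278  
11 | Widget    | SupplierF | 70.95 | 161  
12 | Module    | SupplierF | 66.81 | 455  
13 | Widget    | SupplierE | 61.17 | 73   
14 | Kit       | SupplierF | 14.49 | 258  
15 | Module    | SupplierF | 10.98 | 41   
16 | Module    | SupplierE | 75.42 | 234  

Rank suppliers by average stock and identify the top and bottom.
SELECT supplier, AVG(stock)
FROM products
GROUP BY supplier
ORDER BY AVG(stock)

All groups:
  SupplierC: 197.00
  SupplierF: 223.20
  SupplierA: 228.00
  SupplierG: 237.33
  SupplierE: 246.75
  SupplierD: 415.00

Highest: SupplierD (415.00)
Lowest: SupplierC (197.00)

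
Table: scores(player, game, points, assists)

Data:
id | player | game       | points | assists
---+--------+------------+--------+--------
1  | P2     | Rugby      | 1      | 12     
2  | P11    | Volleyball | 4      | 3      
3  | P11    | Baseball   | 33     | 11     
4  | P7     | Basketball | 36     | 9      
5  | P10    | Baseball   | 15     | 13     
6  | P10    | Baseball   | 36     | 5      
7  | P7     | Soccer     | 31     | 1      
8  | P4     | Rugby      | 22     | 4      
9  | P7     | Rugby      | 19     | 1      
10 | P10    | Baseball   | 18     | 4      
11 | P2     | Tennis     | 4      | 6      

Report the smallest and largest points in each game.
SELECT game, MIN(points), MAX(points)
FROM scores
GROUP BY game

Result:
  Baseball: min=15, max=36
  Basketball: min=36, max=36
  Rugby: min=1, max=22
  Soccer: min=31, max=31
  Tennis: min=4, max=4
  Volleyball: min=4, max=4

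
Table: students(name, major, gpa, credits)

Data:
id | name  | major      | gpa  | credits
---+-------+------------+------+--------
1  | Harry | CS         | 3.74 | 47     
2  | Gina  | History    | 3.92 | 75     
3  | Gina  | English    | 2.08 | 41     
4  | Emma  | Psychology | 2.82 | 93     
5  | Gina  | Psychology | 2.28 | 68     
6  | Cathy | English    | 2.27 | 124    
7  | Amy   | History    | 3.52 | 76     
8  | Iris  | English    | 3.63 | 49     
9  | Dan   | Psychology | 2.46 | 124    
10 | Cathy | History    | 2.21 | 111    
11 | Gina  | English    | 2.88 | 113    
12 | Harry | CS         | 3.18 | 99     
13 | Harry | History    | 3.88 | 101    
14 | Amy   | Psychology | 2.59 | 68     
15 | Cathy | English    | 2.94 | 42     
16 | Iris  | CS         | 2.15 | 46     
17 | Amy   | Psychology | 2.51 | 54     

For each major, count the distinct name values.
SELECT major, COUNT(DISTINCT name)
FROM students
GROUP BY major

Result:
  CS: 2 distinct
  English: 3 distinct
  History: 4 distinct
  Psychology: 4 distinct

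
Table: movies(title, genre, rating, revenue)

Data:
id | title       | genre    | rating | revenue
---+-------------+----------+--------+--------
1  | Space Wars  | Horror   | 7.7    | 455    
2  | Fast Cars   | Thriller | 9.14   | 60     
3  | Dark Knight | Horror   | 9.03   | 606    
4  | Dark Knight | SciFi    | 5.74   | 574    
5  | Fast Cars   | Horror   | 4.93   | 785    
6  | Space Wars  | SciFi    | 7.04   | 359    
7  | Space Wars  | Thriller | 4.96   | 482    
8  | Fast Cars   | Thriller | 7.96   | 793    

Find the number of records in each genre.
SELECT genre, COUNT(*) as count
FROM movies
GROUP BY genre

Result:
  Horror: 3
  SciFi: 2
  Thriller: 3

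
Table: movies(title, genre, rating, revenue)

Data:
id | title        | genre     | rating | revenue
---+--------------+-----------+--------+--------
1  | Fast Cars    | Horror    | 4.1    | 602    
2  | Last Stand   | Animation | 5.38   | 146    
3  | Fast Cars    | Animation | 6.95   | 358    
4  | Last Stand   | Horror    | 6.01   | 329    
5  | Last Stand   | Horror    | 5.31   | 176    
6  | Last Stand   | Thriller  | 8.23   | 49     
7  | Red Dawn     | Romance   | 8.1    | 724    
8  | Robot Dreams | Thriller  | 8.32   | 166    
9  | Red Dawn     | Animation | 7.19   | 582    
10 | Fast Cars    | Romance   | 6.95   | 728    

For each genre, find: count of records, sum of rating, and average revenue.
SELECT genre,
       COUNT(*) as cnt,
       SUM(rating) as total_rating,
       AVG(revenue) as avg_revenue
FROM movies
GROUP BY genre

Result:
  Animation: 3 records, 19.52 total rating, 362.00 avg revenue
  Horror: 3 records, 15.42 total rating, 369.00 avg revenue
  Romance: 2 records, 15.05 total rating, 726.00 avg revenue
  Thriller: 2 records, 16.55 total rating, 107.50 avg revenue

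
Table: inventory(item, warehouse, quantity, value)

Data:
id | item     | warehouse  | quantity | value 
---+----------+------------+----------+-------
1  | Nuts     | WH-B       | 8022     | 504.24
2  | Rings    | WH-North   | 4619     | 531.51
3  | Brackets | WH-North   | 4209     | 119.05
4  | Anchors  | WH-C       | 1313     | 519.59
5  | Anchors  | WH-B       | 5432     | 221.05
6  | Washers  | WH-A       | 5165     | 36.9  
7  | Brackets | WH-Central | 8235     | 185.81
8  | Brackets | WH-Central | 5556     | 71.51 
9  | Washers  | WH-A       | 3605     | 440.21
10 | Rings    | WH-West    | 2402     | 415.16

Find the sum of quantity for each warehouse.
SELECT warehouse, SUM(quantity) as result
FROM inventory
GROUP BY warehouse

Result:
  WH-A: 8770
  WH-B: 13454
  WH-C: 1313
  WH-Central: 13791
  WH-North: 8828
  WH-West: 2402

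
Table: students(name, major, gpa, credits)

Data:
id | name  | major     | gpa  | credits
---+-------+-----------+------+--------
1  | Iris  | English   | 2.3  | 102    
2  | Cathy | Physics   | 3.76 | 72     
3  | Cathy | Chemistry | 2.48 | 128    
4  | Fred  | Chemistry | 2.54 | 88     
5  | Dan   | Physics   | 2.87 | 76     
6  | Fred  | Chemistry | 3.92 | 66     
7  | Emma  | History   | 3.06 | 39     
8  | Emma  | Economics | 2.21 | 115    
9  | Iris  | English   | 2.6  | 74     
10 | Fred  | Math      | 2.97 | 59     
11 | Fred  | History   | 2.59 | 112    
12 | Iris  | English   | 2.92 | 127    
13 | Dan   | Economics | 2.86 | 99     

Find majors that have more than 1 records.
SELECT major, COUNT(*) as cnt
FROM students
GROUP BY major
HAVING COUNT(*) > 1

Result:
  Chemistry: 3
  Economics: 2
  English: 3
  History: 2
  Physics: 2

Note: HAVING filters groups after aggregation, WHERE filters rows before.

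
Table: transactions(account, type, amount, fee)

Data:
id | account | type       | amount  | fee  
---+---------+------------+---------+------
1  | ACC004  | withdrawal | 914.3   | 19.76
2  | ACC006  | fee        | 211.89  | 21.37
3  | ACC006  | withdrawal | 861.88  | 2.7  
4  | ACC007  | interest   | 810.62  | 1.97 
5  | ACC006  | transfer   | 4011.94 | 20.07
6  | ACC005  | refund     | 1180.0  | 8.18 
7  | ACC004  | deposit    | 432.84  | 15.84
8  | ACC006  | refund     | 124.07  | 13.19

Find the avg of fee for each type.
SELECT type, AVG(fee) as result
FROM transactions
GROUP BY type

Result:
  deposit: 15.84
  fee: 21.37
  interest: 1.97
  refund: 10.69
  transfer: 20.07
  withdrawal: 11.23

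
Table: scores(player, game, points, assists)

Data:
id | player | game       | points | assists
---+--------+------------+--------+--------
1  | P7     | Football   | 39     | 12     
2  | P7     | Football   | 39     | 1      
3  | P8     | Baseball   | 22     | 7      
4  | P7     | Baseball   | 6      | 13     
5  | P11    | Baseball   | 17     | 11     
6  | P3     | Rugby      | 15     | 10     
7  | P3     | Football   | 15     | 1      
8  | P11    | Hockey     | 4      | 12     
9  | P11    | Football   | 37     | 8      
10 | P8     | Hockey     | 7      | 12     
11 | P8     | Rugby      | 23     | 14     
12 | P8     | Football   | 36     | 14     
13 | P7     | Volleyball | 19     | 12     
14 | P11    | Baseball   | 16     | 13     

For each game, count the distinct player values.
SELECT game, COUNT(DISTINCT player)
FROM scores
GROUP BY game

Result:
  Baseball: 3 distinct
  Football: 4 distinct
  Hockey: 2 distinct
  Rugby: 2 distinct
  Volleyball: 1 distinct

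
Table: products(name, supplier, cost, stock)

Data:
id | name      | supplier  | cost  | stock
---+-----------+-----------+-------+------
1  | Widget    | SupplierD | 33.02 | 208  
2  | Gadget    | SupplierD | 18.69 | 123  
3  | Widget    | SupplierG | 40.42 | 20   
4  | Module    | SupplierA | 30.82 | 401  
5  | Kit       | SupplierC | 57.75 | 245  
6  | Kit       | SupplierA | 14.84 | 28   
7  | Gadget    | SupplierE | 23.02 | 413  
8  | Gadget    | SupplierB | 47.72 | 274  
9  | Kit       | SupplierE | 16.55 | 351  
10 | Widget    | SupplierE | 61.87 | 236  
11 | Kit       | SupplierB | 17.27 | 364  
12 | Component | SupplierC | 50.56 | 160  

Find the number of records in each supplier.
SELECT supplier, COUNT(*) as count
FROM products
GROUP BY supplier

Result:
  SupplierA: 2
  SupplierB: 2
  SupplierC: 2
  SupplierD: 2
  SupplierE: 3
  SupplierG: 1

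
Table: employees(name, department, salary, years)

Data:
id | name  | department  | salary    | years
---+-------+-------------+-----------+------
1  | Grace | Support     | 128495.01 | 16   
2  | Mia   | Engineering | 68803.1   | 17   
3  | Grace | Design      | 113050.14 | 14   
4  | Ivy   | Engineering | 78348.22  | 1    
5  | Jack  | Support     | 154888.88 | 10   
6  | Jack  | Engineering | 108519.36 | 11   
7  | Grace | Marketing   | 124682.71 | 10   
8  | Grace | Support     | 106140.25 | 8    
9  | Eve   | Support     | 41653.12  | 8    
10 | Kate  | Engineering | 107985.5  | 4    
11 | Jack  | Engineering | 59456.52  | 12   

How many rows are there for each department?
SELECT department, COUNT(*) as count
FROM employees
GROUP BY department

Result:
  Design: 1
  Engineering: 5
  Marketing: 1
  Support: 4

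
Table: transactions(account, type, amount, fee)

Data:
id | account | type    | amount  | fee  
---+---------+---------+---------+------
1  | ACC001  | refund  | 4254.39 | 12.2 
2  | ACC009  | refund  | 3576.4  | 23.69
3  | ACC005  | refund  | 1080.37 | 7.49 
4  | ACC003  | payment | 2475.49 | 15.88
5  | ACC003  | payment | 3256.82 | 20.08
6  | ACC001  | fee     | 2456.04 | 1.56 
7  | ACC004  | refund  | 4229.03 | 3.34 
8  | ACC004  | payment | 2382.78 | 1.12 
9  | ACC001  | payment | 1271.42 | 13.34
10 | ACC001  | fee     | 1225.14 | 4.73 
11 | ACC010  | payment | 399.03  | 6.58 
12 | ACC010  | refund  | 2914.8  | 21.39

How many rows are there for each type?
SELECT type, COUNT(*) as count
FROM transactions
GROUP BY type

Result:
  fee: 2
  payment: 5
  refund: 5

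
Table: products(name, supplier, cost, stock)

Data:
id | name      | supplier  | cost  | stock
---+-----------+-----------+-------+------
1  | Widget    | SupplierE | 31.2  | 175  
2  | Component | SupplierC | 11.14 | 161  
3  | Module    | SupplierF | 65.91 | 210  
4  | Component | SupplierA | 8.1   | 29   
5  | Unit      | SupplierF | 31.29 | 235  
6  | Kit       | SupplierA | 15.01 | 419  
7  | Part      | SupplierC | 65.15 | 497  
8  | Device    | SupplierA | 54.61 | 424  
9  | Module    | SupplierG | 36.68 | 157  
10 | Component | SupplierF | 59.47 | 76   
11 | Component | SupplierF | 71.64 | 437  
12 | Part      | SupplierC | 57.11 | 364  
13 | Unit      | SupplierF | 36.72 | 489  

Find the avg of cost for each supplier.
SELECT supplier, AVG(cost) as result
FROM products
GROUP BY supplier

Result:
  SupplierA: 25.91
  SupplierC: 44.47
  SupplierE: 31.20
  SupplierF: 53.01
  SupplierG: 36.68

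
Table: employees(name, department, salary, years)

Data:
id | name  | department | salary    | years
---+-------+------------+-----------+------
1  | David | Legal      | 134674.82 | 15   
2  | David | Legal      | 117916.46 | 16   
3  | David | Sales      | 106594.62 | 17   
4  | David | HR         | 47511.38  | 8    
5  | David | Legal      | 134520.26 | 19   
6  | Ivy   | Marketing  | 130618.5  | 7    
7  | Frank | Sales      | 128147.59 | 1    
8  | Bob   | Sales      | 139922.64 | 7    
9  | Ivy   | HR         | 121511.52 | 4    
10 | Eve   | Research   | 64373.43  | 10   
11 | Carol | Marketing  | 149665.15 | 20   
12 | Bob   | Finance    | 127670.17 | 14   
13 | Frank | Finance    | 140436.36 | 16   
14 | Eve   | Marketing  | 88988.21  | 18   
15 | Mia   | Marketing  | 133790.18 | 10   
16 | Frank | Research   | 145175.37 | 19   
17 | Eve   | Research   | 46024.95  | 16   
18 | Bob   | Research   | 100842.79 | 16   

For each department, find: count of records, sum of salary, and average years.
SELECT department,
       COUNT(*) as cnt,
       SUM(salary) as total_salary,
       AVG(years) as avg_years
FROM employees
GROUP BY department

Result:
  Finance: 2 records, 268106.53 total salary, 15.00 avg years
  HR: 2 records, 169022.90 total salary, 6.00 avg years
  Legal: 3 records, 387111.54 total salary, 16.67 avg years
  Marketing: 4 records, 503062.04 total salary, 13.75 avg years
  Research: 4 records, 356416.54 total salary, 15.25 avg years
  Sales: 3 records, 374664.85 total salary, 8.33 avg years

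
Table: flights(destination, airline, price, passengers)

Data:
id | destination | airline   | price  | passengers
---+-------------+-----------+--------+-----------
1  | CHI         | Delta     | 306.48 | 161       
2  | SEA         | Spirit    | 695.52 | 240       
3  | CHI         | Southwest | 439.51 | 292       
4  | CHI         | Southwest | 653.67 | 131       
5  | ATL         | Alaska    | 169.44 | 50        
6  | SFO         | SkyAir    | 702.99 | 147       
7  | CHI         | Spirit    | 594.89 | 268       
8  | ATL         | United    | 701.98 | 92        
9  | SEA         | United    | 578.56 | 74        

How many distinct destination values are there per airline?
SELECT airline, COUNT(DISTINCT destination)
FROM flights
GROUP BY airline

Result:
  Alaska: 1 distinct
  Delta: 1 distinct
  SkyAir: 1 distinct
  Southwest: 1 distinct
  Spirit: 2 distinct
  United: 2 distinct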